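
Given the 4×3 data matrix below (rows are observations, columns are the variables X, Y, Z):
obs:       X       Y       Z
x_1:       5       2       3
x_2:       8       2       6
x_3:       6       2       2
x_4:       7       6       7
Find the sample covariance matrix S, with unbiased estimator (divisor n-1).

Step 1 — column means:
  mean(X) = (5 + 8 + 6 + 7) / 4 = 26/4 = 6.5
  mean(Y) = (2 + 2 + 2 + 6) / 4 = 12/4 = 3
  mean(Z) = (3 + 6 + 2 + 7) / 4 = 18/4 = 4.5

Step 2 — sample covariance S[i,j] = (1/(n-1)) · Σ_k (x_{k,i} - mean_i) · (x_{k,j} - mean_j), with n-1 = 3.
  S[X,X] = ((-1.5)·(-1.5) + (1.5)·(1.5) + (-0.5)·(-0.5) + (0.5)·(0.5)) / 3 = 5/3 = 1.6667
  S[X,Y] = ((-1.5)·(-1) + (1.5)·(-1) + (-0.5)·(-1) + (0.5)·(3)) / 3 = 2/3 = 0.6667
  S[X,Z] = ((-1.5)·(-1.5) + (1.5)·(1.5) + (-0.5)·(-2.5) + (0.5)·(2.5)) / 3 = 7/3 = 2.3333
  S[Y,Y] = ((-1)·(-1) + (-1)·(-1) + (-1)·(-1) + (3)·(3)) / 3 = 12/3 = 4
  S[Y,Z] = ((-1)·(-1.5) + (-1)·(1.5) + (-1)·(-2.5) + (3)·(2.5)) / 3 = 10/3 = 3.3333
  S[Z,Z] = ((-1.5)·(-1.5) + (1.5)·(1.5) + (-2.5)·(-2.5) + (2.5)·(2.5)) / 3 = 17/3 = 5.6667

S is symmetric (S[j,i] = S[i,j]). Assembling:

S = [[1.6667, 0.6667, 2.3333],
 [0.6667, 4, 3.3333],
 [2.3333, 3.3333, 5.6667]]


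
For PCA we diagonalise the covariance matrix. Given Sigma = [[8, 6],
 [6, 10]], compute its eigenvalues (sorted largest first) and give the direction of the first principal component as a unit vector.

Step 1 — characteristic polynomial of 2×2 Sigma:
  det(Sigma - λI) = λ² - trace · λ + det = 0.
  trace = 8 + 10 = 18, det = 8·10 - (6)² = 44.
Step 2 — discriminant:
  Δ = trace² - 4·det = 324 - 176 = 148.
Step 3 — eigenvalues:
  λ = (trace ± √Δ)/2 = (18 ± 12.1655)/2,
  λ_1 = 15.0828,  λ_2 = 2.9172.

Step 4 — unit eigenvector for λ_1: solve (Sigma - λ_1 I)v = 0. First row:
  (8 - 15.0828)·v_x + (6)·v_y = 0, i.e. (-7.0828)·v_x + (6)·v_y = 0,
  so v ∝ (b, λ_1 - a) = (6, 7.0828) = u.
  ||u|| = √((6)² + (7.0828)²) = √(86.1655) ≈ 9.2825,
  v_1 = u/||u|| ≈ (0.6464, 0.763) (||v_1|| = 1).

λ_1 = 15.0828,  λ_2 = 2.9172;  v_1 ≈ (0.6464, 0.763)


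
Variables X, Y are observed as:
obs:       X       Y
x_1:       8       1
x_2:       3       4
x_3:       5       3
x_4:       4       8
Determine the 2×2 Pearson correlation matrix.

Step 1 — column means:
  mean(X) = (8 + 3 + 5 + 4) / 4 = 20/4 = 5
  mean(Y) = (1 + 4 + 3 + 8) / 4 = 16/4 = 4

Step 2 — sample variances and covariances s[i,j] = (1/(n-1)) · Σ_k (x_{k,i} - mean_i) · (x_{k,j} - mean_j), with n-1 = 3:
  s[X,X] = ((3)·(3) + (-2)·(-2) + (0)·(0) + (-1)·(-1)) / 3 = 14/3 = 4.6667
  s[X,Y] = ((3)·(-3) + (-2)·(0) + (0)·(-1) + (-1)·(4)) / 3 = -13/3 = -4.3333
  s[Y,Y] = ((-3)·(-3) + (0)·(0) + (-1)·(-1) + (4)·(4)) / 3 = 26/3 = 8.6667
  Sample standard deviations s_i = √(s[i,i]):
  s(X) = √(4.6667) = 2.1602
  s(Y) = √(8.6667) = 2.9439

Step 3 — r_{ij} = s_{ij} / (s_i · s_j):
  r[X,X] = 1 (diagonal).
  r[X,Y] = -4.3333 / (2.1602 · 2.9439) = -4.3333 / 6.3596 = -0.6814
  r[Y,Y] = 1 (diagonal).

R is symmetric with unit diagonal. Assembling:

R = [[1, -0.6814],
 [-0.6814, 1]]


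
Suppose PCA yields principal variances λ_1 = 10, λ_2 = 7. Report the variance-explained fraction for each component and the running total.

Step 1 — total variance = trace(Sigma) = Σ λ_i = 10 + 7 = 17.

Step 2 — fraction explained by component i = λ_i / Σ λ:
  PC1: 10/17 = 0.5882
  PC2: 7/17 = 0.4118

Step 3 — cumulative fraction after k components = (λ_1 + ... + λ_k) / Σ λ:
  k = 1: 10/17 = 0.5882
  k = 2: (10 + 7)/17 = 17/17 = 1

Summary (fraction, with percent):

explained: PC1 0.5882 (58.82%), PC2 0.4118 (41.18%);  cumulative: 0.5882, 1


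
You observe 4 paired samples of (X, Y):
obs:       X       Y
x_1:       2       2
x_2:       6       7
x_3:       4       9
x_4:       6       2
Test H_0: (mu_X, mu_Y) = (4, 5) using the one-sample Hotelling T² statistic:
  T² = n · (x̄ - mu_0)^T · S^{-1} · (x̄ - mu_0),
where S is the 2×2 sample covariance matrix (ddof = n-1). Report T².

Step 1 — sample mean vector:
  mean(X) = (2 + 6 + 4 + 6) / 4 = 18/4 = 4.5
  mean(Y) = (2 + 7 + 9 + 2) / 4 = 20/4 = 5
  x̄ = (4.5, 5),  deviation x̄ - mu_0 = (4.5, 5) - (4, 5) = (0.5, 0).

Step 2 — sample covariance matrix, S[i,j] = (1/(n-1)) · Σ_k (x_{k,i} - mean_i) · (x_{k,j} - mean_j), divisor n-1 = 3:
  S[X,X] = ((-2.5)·(-2.5) + (1.5)·(1.5) + (-0.5)·(-0.5) + (1.5)·(1.5)) / 3 = 11/3 = 3.6667
  S[X,Y] = ((-2.5)·(-3) + (1.5)·(2) + (-0.5)·(4) + (1.5)·(-3)) / 3 = 4/3 = 1.3333
  S[Y,Y] = ((-3)·(-3) + (2)·(2) + (4)·(4) + (-3)·(-3)) / 3 = 38/3 = 12.6667
  S = [[3.6667, 1.3333],
 [1.3333, 12.6667]].

Step 3 — invert S. det(S) = 3.6667·12.6667 - (1.3333)² = 44.6667.
  S^{-1} = (1/det) · [[d, -b], [-b, a]] = [[0.2836, -0.0299],
 [-0.0299, 0.0821]].

Step 4 — quadratic form (x̄ - mu_0)^T · S^{-1} · (x̄ - mu_0):
  S^{-1} · (x̄ - mu_0) = (0.1418, -0.0149),
  (x̄ - mu_0)^T · [...] = (0.5)·(0.1418) + (0)·(-0.0149) = 0.0709.

Step 5 — scale by n: T² = 4 · 0.0709 = 0.2836.

T² ≈ 0.2836


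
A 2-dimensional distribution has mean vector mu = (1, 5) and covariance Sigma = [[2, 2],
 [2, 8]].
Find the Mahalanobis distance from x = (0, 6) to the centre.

Step 1 — centre the observation: (x - mu) = (-1, 1).

Step 2 — invert Sigma. det(Sigma) = 2·8 - (2)² = 12.
  Sigma^{-1} = (1/det) · [[d, -b], [-b, a]] = [[0.6667, -0.1667],
 [-0.1667, 0.1667]].

Step 3 — form the quadratic (x - mu)^T · Sigma^{-1} · (x - mu):
  Sigma^{-1} · (x - mu) = (-0.8333, 0.3333).
  (x - mu)^T · [Sigma^{-1} · (x - mu)] = (-1)·(-0.8333) + (1)·(0.3333) = 1.1667.

Step 4 — take square root: d = √(1.1667) ≈ 1.0801.

d(x, mu) = √(1.1667) ≈ 1.0801


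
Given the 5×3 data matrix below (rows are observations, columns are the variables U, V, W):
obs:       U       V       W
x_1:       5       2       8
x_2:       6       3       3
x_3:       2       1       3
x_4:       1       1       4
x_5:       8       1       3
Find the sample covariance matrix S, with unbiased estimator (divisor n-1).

Step 1 — column means:
  mean(U) = (5 + 6 + 2 + 1 + 8) / 5 = 22/5 = 4.4
  mean(V) = (2 + 3 + 1 + 1 + 1) / 5 = 8/5 = 1.6
  mean(W) = (8 + 3 + 3 + 4 + 3) / 5 = 21/5 = 4.2

Step 2 — sample covariance S[i,j] = (1/(n-1)) · Σ_k (x_{k,i} - mean_i) · (x_{k,j} - mean_j), with n-1 = 4.
  S[U,U] = ((0.6)·(0.6) + (1.6)·(1.6) + (-2.4)·(-2.4) + (-3.4)·(-3.4) + (3.6)·(3.6)) / 4 = 33.2/4 = 8.3
  S[U,V] = ((0.6)·(0.4) + (1.6)·(1.4) + (-2.4)·(-0.6) + (-3.4)·(-0.6) + (3.6)·(-0.6)) / 4 = 3.8/4 = 0.95
  S[U,W] = ((0.6)·(3.8) + (1.6)·(-1.2) + (-2.4)·(-1.2) + (-3.4)·(-0.2) + (3.6)·(-1.2)) / 4 = -0.4/4 = -0.1
  S[V,V] = ((0.4)·(0.4) + (1.4)·(1.4) + (-0.6)·(-0.6) + (-0.6)·(-0.6) + (-0.6)·(-0.6)) / 4 = 3.2/4 = 0.8
  S[V,W] = ((0.4)·(3.8) + (1.4)·(-1.2) + (-0.6)·(-1.2) + (-0.6)·(-0.2) + (-0.6)·(-1.2)) / 4 = 1.4/4 = 0.35
  S[W,W] = ((3.8)·(3.8) + (-1.2)·(-1.2) + (-1.2)·(-1.2) + (-0.2)·(-0.2) + (-1.2)·(-1.2)) / 4 = 18.8/4 = 4.7

S is symmetric (S[j,i] = S[i,j]). Assembling:

S = [[8.3, 0.95, -0.1],
 [0.95, 0.8, 0.35],
 [-0.1, 0.35, 4.7]]


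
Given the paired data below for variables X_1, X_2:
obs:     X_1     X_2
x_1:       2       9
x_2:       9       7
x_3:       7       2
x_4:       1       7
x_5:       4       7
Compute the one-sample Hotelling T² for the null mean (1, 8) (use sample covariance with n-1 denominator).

Step 1 — sample mean vector:
  mean(X_1) = (2 + 9 + 7 + 1 + 4) / 5 = 23/5 = 4.6
  mean(X_2) = (9 + 7 + 2 + 7 + 7) / 5 = 32/5 = 6.4
  x̄ = (4.6, 6.4),  deviation x̄ - mu_0 = (4.6, 6.4) - (1, 8) = (3.6, -1.6).

Step 2 — sample covariance matrix, S[i,j] = (1/(n-1)) · Σ_k (x_{k,i} - mean_i) · (x_{k,j} - mean_j), divisor n-1 = 4:
  S[X_1,X_1] = ((-2.6)·(-2.6) + (4.4)·(4.4) + (2.4)·(2.4) + (-3.6)·(-3.6) + (-0.6)·(-0.6)) / 4 = 45.2/4 = 11.3
  S[X_1,X_2] = ((-2.6)·(2.6) + (4.4)·(0.6) + (2.4)·(-4.4) + (-3.6)·(0.6) + (-0.6)·(0.6)) / 4 = -17.2/4 = -4.3
  S[X_2,X_2] = ((2.6)·(2.6) + (0.6)·(0.6) + (-4.4)·(-4.4) + (0.6)·(0.6) + (0.6)·(0.6)) / 4 = 27.2/4 = 6.8
  S = [[11.3, -4.3],
 [-4.3, 6.8]].

Step 3 — invert S. det(S) = 11.3·6.8 - (-4.3)² = 58.35.
  S^{-1} = (1/det) · [[d, -b], [-b, a]] = [[0.1165, 0.0737],
 [0.0737, 0.1937]].

Step 4 — quadratic form (x̄ - mu_0)^T · S^{-1} · (x̄ - mu_0):
  S^{-1} · (x̄ - mu_0) = (0.3016, -0.0446),
  (x̄ - mu_0)^T · [...] = (3.6)·(0.3016) + (-1.6)·(-0.0446) = 1.1572.

Step 5 — scale by n: T² = 5 · 1.1572 = 5.7858.

T² ≈ 5.7858


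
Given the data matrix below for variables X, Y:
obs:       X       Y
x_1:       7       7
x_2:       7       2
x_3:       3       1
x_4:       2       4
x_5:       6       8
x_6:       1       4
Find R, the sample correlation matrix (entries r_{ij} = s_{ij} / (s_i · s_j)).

Step 1 — column means:
  mean(X) = (7 + 7 + 3 + 2 + 6 + 1) / 6 = 26/6 = 4.3333
  mean(Y) = (7 + 2 + 1 + 4 + 8 + 4) / 6 = 26/6 = 4.3333

Step 2 — sample variances and covariances s[i,j] = (1/(n-1)) · Σ_k (x_{k,i} - mean_i) · (x_{k,j} - mean_j), with n-1 = 5:
  s[X,X] = ((2.6667)·(2.6667) + (2.6667)·(2.6667) + (-1.3333)·(-1.3333) + (-2.3333)·(-2.3333) + (1.6667)·(1.6667) + (-3.3333)·(-3.3333)) / 5 = 35.3333/5 = 7.0667
  s[X,Y] = ((2.6667)·(2.6667) + (2.6667)·(-2.3333) + (-1.3333)·(-3.3333) + (-2.3333)·(-0.3333) + (1.6667)·(3.6667) + (-3.3333)·(-0.3333)) / 5 = 13.3333/5 = 2.6667
  s[Y,Y] = ((2.6667)·(2.6667) + (-2.3333)·(-2.3333) + (-3.3333)·(-3.3333) + (-0.3333)·(-0.3333) + (3.6667)·(3.6667) + (-0.3333)·(-0.3333)) / 5 = 37.3333/5 = 7.4667
  Sample standard deviations s_i = √(s[i,i]):
  s(X) = √(7.0667) = 2.6583
  s(Y) = √(7.4667) = 2.7325

Step 3 — r_{ij} = s_{ij} / (s_i · s_j):
  r[X,X] = 1 (diagonal).
  r[X,Y] = 2.6667 / (2.6583 · 2.7325) = 2.6667 / 7.2639 = 0.3671
  r[Y,Y] = 1 (diagonal).

R is symmetric with unit diagonal. Assembling:

R = [[1, 0.3671],
 [0.3671, 1]]


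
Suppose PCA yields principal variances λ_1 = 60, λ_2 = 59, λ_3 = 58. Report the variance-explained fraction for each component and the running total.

Step 1 — total variance = trace(Sigma) = Σ λ_i = 60 + 59 + 58 = 177.

Step 2 — fraction explained by component i = λ_i / Σ λ:
  PC1: 60/177 = 0.339
  PC2: 59/177 = 0.3333
  PC3: 58/177 = 0.3277

Step 3 — cumulative fraction after k components = (λ_1 + ... + λ_k) / Σ λ:
  k = 1: 60/177 = 0.339
  k = 2: (60 + 59)/177 = 119/177 = 0.6723
  k = 3: (60 + 59 + 58)/177 = 177/177 = 1

Summary (fraction, with percent):

explained: PC1 0.339 (33.9%), PC2 0.3333 (33.33%), PC3 0.3277 (32.77%);  cumulative: 0.339, 0.6723, 1


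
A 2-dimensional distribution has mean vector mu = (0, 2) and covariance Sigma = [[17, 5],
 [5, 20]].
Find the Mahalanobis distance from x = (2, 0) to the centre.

Step 1 — centre the observation: (x - mu) = (2, -2).

Step 2 — invert Sigma. det(Sigma) = 17·20 - (5)² = 315.
  Sigma^{-1} = (1/det) · [[d, -b], [-b, a]] = [[0.0635, -0.0159],
 [-0.0159, 0.054]].

Step 3 — form the quadratic (x - mu)^T · Sigma^{-1} · (x - mu):
  Sigma^{-1} · (x - mu) = (0.1587, -0.1397).
  (x - mu)^T · [Sigma^{-1} · (x - mu)] = (2)·(0.1587) + (-2)·(-0.1397) = 0.5968.

Step 4 — take square root: d = √(0.5968) ≈ 0.7725.

d(x, mu) = √(0.5968) ≈ 0.7725


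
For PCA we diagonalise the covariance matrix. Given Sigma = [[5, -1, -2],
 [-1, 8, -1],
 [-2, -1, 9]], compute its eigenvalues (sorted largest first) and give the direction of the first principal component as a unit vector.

Step 1 — characteristic polynomial p(λ) = det(λI - Sigma) = λ³ - tr·λ² + c_1·λ - det, where tr = trace, c_1 = sum of the principal 2×2 minors, det = det(Sigma):
  tr = 5 + 8 + 9 = 22,
  c_1 = (5·8 - (-1)²) + (5·9 - (-2)²) + (8·9 - (-1)²) = 39 + 41 + 71 = 151,
  det = 5·(8·9 - (-1)²) - (-1)·((-1)·9 - (-1)·(-2)) + (-2)·((-1)·(-1) - 8·(-2)) = 5·(71) - (-1)·(-11) + (-2)·(17) = 310.
  So p(λ) = λ³ - 22λ² + 151λ - 310.
Step 2 — look for an integer root (rational root theorem: any rational root is an integer divisor of 310). Testing λ = 10:
  p(10) = 1000 - 2200 + 1510 - 310 = 0  ✓
  Dividing out (λ - 10): p(λ) = (λ - 10)(λ² - 12λ + 31).
Step 3 — remaining eigenvalues from the quadratic λ² - 12λ + 31 = 0:
  Δ = 12² - 4·31 = 144 - 124 = 20,  λ = (12 ± √20)/2 = (12 ± 4.4721)/2 ≈ 8.2361 or 3.7639.
  Sorted: λ_1 = 10,  λ_2 = 8.2361,  λ_3 = 3.7639  (check: sum = 22 = tr ✓).

Step 4 — unit eigenvector for λ_1 = 10: v spans the null space of (Sigma - λ_1 I), whose rows are
  r_1 = (-5, -1, -2),  r_2 = (-1, -2, -1),  r_3 = (-2, -1, -1).
  v is orthogonal to every row, so take v ∝ r_1 × r_2 = ((-1)·(-1) - (-2)·(-2), (-2)·(-1) - (-5)·(-1), (-5)·(-2) - (-1)·(-1)) = (-3, -3, 9).
  Rescale (divide by 3; multiply by -1 so the first nonzero entry is positive): u = (1, 1, -3).
  ||u|| = √((1)² + (1)² + (-3)²) = √(11) ≈ 3.3166,  v_1 = u/||u|| ≈ (0.3015, 0.3015, -0.9045) (||v_1|| = 1).

λ_1 = 10,  λ_2 = 8.2361,  λ_3 = 3.7639;  v_1 ≈ (0.3015, 0.3015, -0.9045)


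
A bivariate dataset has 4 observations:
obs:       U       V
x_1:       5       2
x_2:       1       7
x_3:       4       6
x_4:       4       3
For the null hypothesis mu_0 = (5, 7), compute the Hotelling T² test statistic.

Step 1 — sample mean vector:
  mean(U) = (5 + 1 + 4 + 4) / 4 = 14/4 = 3.5
  mean(V) = (2 + 7 + 6 + 3) / 4 = 18/4 = 4.5
  x̄ = (3.5, 4.5),  deviation x̄ - mu_0 = (3.5, 4.5) - (5, 7) = (-1.5, -2.5).

Step 2 — sample covariance matrix, S[i,j] = (1/(n-1)) · Σ_k (x_{k,i} - mean_i) · (x_{k,j} - mean_j), divisor n-1 = 3:
  S[U,U] = ((1.5)·(1.5) + (-2.5)·(-2.5) + (0.5)·(0.5) + (0.5)·(0.5)) / 3 = 9/3 = 3
  S[U,V] = ((1.5)·(-2.5) + (-2.5)·(2.5) + (0.5)·(1.5) + (0.5)·(-1.5)) / 3 = -10/3 = -3.3333
  S[V,V] = ((-2.5)·(-2.5) + (2.5)·(2.5) + (1.5)·(1.5) + (-1.5)·(-1.5)) / 3 = 17/3 = 5.6667
  S = [[3, -3.3333],
 [-3.3333, 5.6667]].

Step 3 — invert S. det(S) = 3·5.6667 - (-3.3333)² = 5.8889.
  S^{-1} = (1/det) · [[d, -b], [-b, a]] = [[0.9623, 0.566],
 [0.566, 0.5094]].

Step 4 — quadratic form (x̄ - mu_0)^T · S^{-1} · (x̄ - mu_0):
  S^{-1} · (x̄ - mu_0) = (-2.8585, -2.1226),
  (x̄ - mu_0)^T · [...] = (-1.5)·(-2.8585) + (-2.5)·(-2.1226) = 9.5943.

Step 5 — scale by n: T² = 4 · 9.5943 = 38.3774.

T² ≈ 38.3774


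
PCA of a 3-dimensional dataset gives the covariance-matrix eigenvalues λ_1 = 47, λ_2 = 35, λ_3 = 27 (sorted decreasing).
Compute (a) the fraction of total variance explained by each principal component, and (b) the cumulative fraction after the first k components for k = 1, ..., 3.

Step 1 — total variance = trace(Sigma) = Σ λ_i = 47 + 35 + 27 = 109.

Step 2 — fraction explained by component i = λ_i / Σ λ:
  PC1: 47/109 = 0.4312
  PC2: 35/109 = 0.3211
  PC3: 27/109 = 0.2477

Step 3 — cumulative fraction after k components = (λ_1 + ... + λ_k) / Σ λ:
  k = 1: 47/109 = 0.4312
  k = 2: (47 + 35)/109 = 82/109 = 0.7523
  k = 3: (47 + 35 + 27)/109 = 109/109 = 1

Summary (fraction, with percent):

explained: PC1 0.4312 (43.12%), PC2 0.3211 (32.11%), PC3 0.2477 (24.77%);  cumulative: 0.4312, 0.7523, 1


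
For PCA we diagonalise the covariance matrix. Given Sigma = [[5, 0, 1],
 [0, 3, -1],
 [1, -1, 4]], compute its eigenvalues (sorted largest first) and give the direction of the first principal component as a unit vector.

Step 1 — characteristic polynomial p(λ) = det(λI - Sigma) = λ³ - tr·λ² + c_1·λ - det, where tr = trace, c_1 = sum of the principal 2×2 minors, det = det(Sigma):
  tr = 5 + 3 + 4 = 12,
  c_1 = (5·3 - (0)²) + (5·4 - (1)²) + (3·4 - (-1)²) = 15 + 19 + 11 = 45,
  det = 5·(3·4 - (-1)²) - (0)·((0)·4 - (-1)·(1)) + (1)·((0)·(-1) - 3·(1)) = 5·(11) - (0)·(1) + (1)·(-3) = 52.
  So p(λ) = λ³ - 12λ² + 45λ - 52.
Step 2 — look for an integer root (rational root theorem: any rational root is an integer divisor of 52). Testing λ = 4:
  p(4) = 64 - 192 + 180 - 52 = 0  ✓
  Dividing out (λ - 4): p(λ) = (λ - 4)(λ² - 8λ + 13).
Step 3 — remaining eigenvalues from the quadratic λ² - 8λ + 13 = 0:
  Δ = 8² - 4·13 = 64 - 52 = 12,  λ = (8 ± √12)/2 = (8 ± 3.4641)/2 ≈ 5.7321 or 2.2679.
  Sorted: λ_1 = 5.7321,  λ_2 = 4,  λ_3 = 2.2679  (check: sum = 12 = tr ✓).

Step 4 — unit eigenvector for λ_1 ≈ 5.7321: v spans the null space of (Sigma - λ_1 I), whose rows are
  r_1 = (-0.7321, 0, 1),  r_2 = (0, -2.7321, -1),  r_3 = (1, -1, -1.7321).
  v is orthogonal to every row, so take v ∝ r_1 × r_2 = ((0)·(-1) - (1)·(-2.7321), (1)·(0) - (-0.7321)·(-1), (-0.7321)·(-2.7321) - (0)·(0)) ≈ (2.7321, -0.7321, 2).
  Let u = (2.7321, -0.7321, 2).
  ||u|| = √((2.7321)² + (-0.7321)² + (2)²) = √(12) ≈ 3.4641,  v_1 = u/||u|| ≈ (0.7887, -0.2113, 0.5774) (||v_1|| = 1).

λ_1 = 5.7321,  λ_2 = 4,  λ_3 = 2.2679;  v_1 ≈ (0.7887, -0.2113, 0.5774)


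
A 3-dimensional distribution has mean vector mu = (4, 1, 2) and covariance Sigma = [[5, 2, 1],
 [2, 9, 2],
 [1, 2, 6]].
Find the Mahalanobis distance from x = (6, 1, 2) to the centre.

Step 1 — centre the observation: (x - mu) = (2, 0, 0).

Step 2 — invert Sigma (cofactor / det for 3×3, or solve directly):
  Sigma^{-1} = [[0.2222, -0.0444, -0.0222],
 [-0.0444, 0.1289, -0.0356],
 [-0.0222, -0.0356, 0.1822]].

Step 3 — form the quadratic (x - mu)^T · Sigma^{-1} · (x - mu):
  Sigma^{-1} · (x - mu) = (0.4444, -0.0889, -0.0444).
  (x - mu)^T · [Sigma^{-1} · (x - mu)] = (2)·(0.4444) + (0)·(-0.0889) + (0)·(-0.0444) = 0.8889.

Step 4 — take square root: d = √(0.8889) ≈ 0.9428.

d(x, mu) = √(0.8889) ≈ 0.9428


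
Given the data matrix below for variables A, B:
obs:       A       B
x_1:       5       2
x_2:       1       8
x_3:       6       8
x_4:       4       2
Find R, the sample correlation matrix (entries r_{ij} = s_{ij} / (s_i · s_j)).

Step 1 — column means:
  mean(A) = (5 + 1 + 6 + 4) / 4 = 16/4 = 4
  mean(B) = (2 + 8 + 8 + 2) / 4 = 20/4 = 5

Step 2 — sample variances and covariances s[i,j] = (1/(n-1)) · Σ_k (x_{k,i} - mean_i) · (x_{k,j} - mean_j), with n-1 = 3:
  s[A,A] = ((1)·(1) + (-3)·(-3) + (2)·(2) + (0)·(0)) / 3 = 14/3 = 4.6667
  s[A,B] = ((1)·(-3) + (-3)·(3) + (2)·(3) + (0)·(-3)) / 3 = -6/3 = -2
  s[B,B] = ((-3)·(-3) + (3)·(3) + (3)·(3) + (-3)·(-3)) / 3 = 36/3 = 12
  Sample standard deviations s_i = √(s[i,i]):
  s(A) = √(4.6667) = 2.1602
  s(B) = √(12) = 3.4641

Step 3 — r_{ij} = s_{ij} / (s_i · s_j):
  r[A,A] = 1 (diagonal).
  r[A,B] = -2 / (2.1602 · 3.4641) = -2 / 7.4833 = -0.2673
  r[B,B] = 1 (diagonal).

R is symmetric with unit diagonal. Assembling:

R = [[1, -0.2673],
 [-0.2673, 1]]


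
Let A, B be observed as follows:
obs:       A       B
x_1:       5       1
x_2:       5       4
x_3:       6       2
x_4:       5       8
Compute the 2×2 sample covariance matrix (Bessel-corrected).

Step 1 — column means:
  mean(A) = (5 + 5 + 6 + 5) / 4 = 21/4 = 5.25
  mean(B) = (1 + 4 + 2 + 8) / 4 = 15/4 = 3.75

Step 2 — sample covariance S[i,j] = (1/(n-1)) · Σ_k (x_{k,i} - mean_i) · (x_{k,j} - mean_j), with n-1 = 3.
  S[A,A] = ((-0.25)·(-0.25) + (-0.25)·(-0.25) + (0.75)·(0.75) + (-0.25)·(-0.25)) / 3 = 0.75/3 = 0.25
  S[A,B] = ((-0.25)·(-2.75) + (-0.25)·(0.25) + (0.75)·(-1.75) + (-0.25)·(4.25)) / 3 = -1.75/3 = -0.5833
  S[B,B] = ((-2.75)·(-2.75) + (0.25)·(0.25) + (-1.75)·(-1.75) + (4.25)·(4.25)) / 3 = 28.75/3 = 9.5833

S is symmetric (S[j,i] = S[i,j]). Assembling:

S = [[0.25, -0.5833],
 [-0.5833, 9.5833]]


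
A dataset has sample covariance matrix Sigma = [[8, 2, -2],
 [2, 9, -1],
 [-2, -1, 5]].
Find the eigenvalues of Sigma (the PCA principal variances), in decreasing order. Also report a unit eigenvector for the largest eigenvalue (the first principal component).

Step 1 — characteristic polynomial p(λ) = det(λI - Sigma) = λ³ - tr·λ² + c_1·λ - det, where tr = trace, c_1 = sum of the principal 2×2 minors, det = det(Sigma):
  tr = 8 + 9 + 5 = 22,
  c_1 = (8·9 - (2)²) + (8·5 - (-2)²) + (9·5 - (-1)²) = 68 + 36 + 44 = 148,
  det = 8·(9·5 - (-1)²) - (2)·((2)·5 - (-1)·(-2)) + (-2)·((2)·(-1) - 9·(-2)) = 8·(44) - (2)·(8) + (-2)·(16) = 304.
  So p(λ) = λ³ - 22λ² + 148λ - 304.
Step 2 — look for an integer root (rational root theorem: any rational root is an integer divisor of 304). Testing λ = 4:
  p(4) = 64 - 352 + 592 - 304 = 0  ✓
  Dividing out (λ - 4): p(λ) = (λ - 4)(λ² - 18λ + 76).
Step 3 — remaining eigenvalues from the quadratic λ² - 18λ + 76 = 0:
  Δ = 18² - 4·76 = 324 - 304 = 20,  λ = (18 ± √20)/2 = (18 ± 4.4721)/2 ≈ 11.2361 or 6.7639.
  Sorted: λ_1 = 11.2361,  λ_2 = 6.7639,  λ_3 = 4  (check: sum = 22 = tr ✓).

Step 4 — unit eigenvector for λ_1 ≈ 11.2361: v spans the null space of (Sigma - λ_1 I), whose rows are
  r_1 = (-3.2361, 2, -2),  r_2 = (2, -2.2361, -1),  r_3 = (-2, -1, -6.2361).
  v is orthogonal to every row, so take v ∝ r_1 × r_2 = ((2)·(-1) - (-2)·(-2.2361), (-2)·(2) - (-3.2361)·(-1), (-3.2361)·(-2.2361) - (2)·(2)) ≈ (-6.4721, -7.2361, 3.2361).
  Rescale (multiply by -1 so the first nonzero entry is positive): u = (6.4721, 7.2361, -3.2361).
  ||u|| = √((6.4721)² + (7.2361)² + (-3.2361)²) = √(104.7214) ≈ 10.2333,  v_1 = u/||u|| ≈ (0.6325, 0.7071, -0.3162) (||v_1|| = 1).

λ_1 = 11.2361,  λ_2 = 6.7639,  λ_3 = 4;  v_1 ≈ (0.6325, 0.7071, -0.3162)


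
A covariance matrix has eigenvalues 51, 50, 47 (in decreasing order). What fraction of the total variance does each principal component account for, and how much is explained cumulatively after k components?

Step 1 — total variance = trace(Sigma) = Σ λ_i = 51 + 50 + 47 = 148.

Step 2 — fraction explained by component i = λ_i / Σ λ:
  PC1: 51/148 = 0.3446
  PC2: 50/148 = 0.3378
  PC3: 47/148 = 0.3176

Step 3 — cumulative fraction after k components = (λ_1 + ... + λ_k) / Σ λ:
  k = 1: 51/148 = 0.3446
  k = 2: (51 + 50)/148 = 101/148 = 0.6824
  k = 3: (51 + 50 + 47)/148 = 148/148 = 1

Summary (fraction, with percent):

explained: PC1 0.3446 (34.46%), PC2 0.3378 (33.78%), PC3 0.3176 (31.76%);  cumulative: 0.3446, 0.6824, 1


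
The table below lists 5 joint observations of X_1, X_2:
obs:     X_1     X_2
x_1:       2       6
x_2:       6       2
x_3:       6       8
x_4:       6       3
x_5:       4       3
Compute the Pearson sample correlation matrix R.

Step 1 — column means:
  mean(X_1) = (2 + 6 + 6 + 6 + 4) / 5 = 24/5 = 4.8
  mean(X_2) = (6 + 2 + 8 + 3 + 3) / 5 = 22/5 = 4.4

Step 2 — sample variances and covariances s[i,j] = (1/(n-1)) · Σ_k (x_{k,i} - mean_i) · (x_{k,j} - mean_j), with n-1 = 4:
  s[X_1,X_1] = ((-2.8)·(-2.8) + (1.2)·(1.2) + (1.2)·(1.2) + (1.2)·(1.2) + (-0.8)·(-0.8)) / 4 = 12.8/4 = 3.2
  s[X_1,X_2] = ((-2.8)·(1.6) + (1.2)·(-2.4) + (1.2)·(3.6) + (1.2)·(-1.4) + (-0.8)·(-1.4)) / 4 = -3.6/4 = -0.9
  s[X_2,X_2] = ((1.6)·(1.6) + (-2.4)·(-2.4) + (3.6)·(3.6) + (-1.4)·(-1.4) + (-1.4)·(-1.4)) / 4 = 25.2/4 = 6.3
  Sample standard deviations s_i = √(s[i,i]):
  s(X_1) = √(3.2) = 1.7889
  s(X_2) = √(6.3) = 2.51

Step 3 — r_{ij} = s_{ij} / (s_i · s_j):
  r[X_1,X_1] = 1 (diagonal).
  r[X_1,X_2] = -0.9 / (1.7889 · 2.51) = -0.9 / 4.49 = -0.2004
  r[X_2,X_2] = 1 (diagonal).

R is symmetric with unit diagonal. Assembling:

R = [[1, -0.2004],
 [-0.2004, 1]]


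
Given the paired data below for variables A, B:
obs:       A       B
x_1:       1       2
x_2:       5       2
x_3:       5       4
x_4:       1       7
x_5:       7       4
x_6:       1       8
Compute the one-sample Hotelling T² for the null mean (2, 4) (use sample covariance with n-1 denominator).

Step 1 — sample mean vector:
  mean(A) = (1 + 5 + 5 + 1 + 7 + 1) / 6 = 20/6 = 3.3333
  mean(B) = (2 + 2 + 4 + 7 + 4 + 8) / 6 = 27/6 = 4.5
  x̄ = (3.3333, 4.5),  deviation x̄ - mu_0 = (3.3333, 4.5) - (2, 4) = (1.3333, 0.5).

Step 2 — sample covariance matrix, S[i,j] = (1/(n-1)) · Σ_k (x_{k,i} - mean_i) · (x_{k,j} - mean_j), divisor n-1 = 5:
  S[A,A] = ((-2.3333)·(-2.3333) + (1.6667)·(1.6667) + (1.6667)·(1.6667) + (-2.3333)·(-2.3333) + (3.6667)·(3.6667) + (-2.3333)·(-2.3333)) / 5 = 35.3333/5 = 7.0667
  S[A,B] = ((-2.3333)·(-2.5) + (1.6667)·(-2.5) + (1.6667)·(-0.5) + (-2.3333)·(2.5) + (3.6667)·(-0.5) + (-2.3333)·(3.5)) / 5 = -15/5 = -3
  S[B,B] = ((-2.5)·(-2.5) + (-2.5)·(-2.5) + (-0.5)·(-0.5) + (2.5)·(2.5) + (-0.5)·(-0.5) + (3.5)·(3.5)) / 5 = 31.5/5 = 6.3
  S = [[7.0667, -3],
 [-3, 6.3]].

Step 3 — invert S. det(S) = 7.0667·6.3 - (-3)² = 35.52.
  S^{-1} = (1/det) · [[d, -b], [-b, a]] = [[0.1774, 0.0845],
 [0.0845, 0.1989]].

Step 4 — quadratic form (x̄ - mu_0)^T · S^{-1} · (x̄ - mu_0):
  S^{-1} · (x̄ - mu_0) = (0.2787, 0.2121),
  (x̄ - mu_0)^T · [...] = (1.3333)·(0.2787) + (0.5)·(0.2121) = 0.4777.

Step 5 — scale by n: T² = 6 · 0.4777 = 2.866.

T² ≈ 2.866


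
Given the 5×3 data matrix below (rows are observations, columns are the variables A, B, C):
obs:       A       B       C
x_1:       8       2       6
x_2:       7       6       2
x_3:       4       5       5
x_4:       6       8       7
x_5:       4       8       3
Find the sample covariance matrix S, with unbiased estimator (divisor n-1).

Step 1 — column means:
  mean(A) = (8 + 7 + 4 + 6 + 4) / 5 = 29/5 = 5.8
  mean(B) = (2 + 6 + 5 + 8 + 8) / 5 = 29/5 = 5.8
  mean(C) = (6 + 2 + 5 + 7 + 3) / 5 = 23/5 = 4.6

Step 2 — sample covariance S[i,j] = (1/(n-1)) · Σ_k (x_{k,i} - mean_i) · (x_{k,j} - mean_j), with n-1 = 4.
  S[A,A] = ((2.2)·(2.2) + (1.2)·(1.2) + (-1.8)·(-1.8) + (0.2)·(0.2) + (-1.8)·(-1.8)) / 4 = 12.8/4 = 3.2
  S[A,B] = ((2.2)·(-3.8) + (1.2)·(0.2) + (-1.8)·(-0.8) + (0.2)·(2.2) + (-1.8)·(2.2)) / 4 = -10.2/4 = -2.55
  S[A,C] = ((2.2)·(1.4) + (1.2)·(-2.6) + (-1.8)·(0.4) + (0.2)·(2.4) + (-1.8)·(-1.6)) / 4 = 2.6/4 = 0.65
  S[B,B] = ((-3.8)·(-3.8) + (0.2)·(0.2) + (-0.8)·(-0.8) + (2.2)·(2.2) + (2.2)·(2.2)) / 4 = 24.8/4 = 6.2
  S[B,C] = ((-3.8)·(1.4) + (0.2)·(-2.6) + (-0.8)·(0.4) + (2.2)·(2.4) + (2.2)·(-1.6)) / 4 = -4.4/4 = -1.1
  S[C,C] = ((1.4)·(1.4) + (-2.6)·(-2.6) + (0.4)·(0.4) + (2.4)·(2.4) + (-1.6)·(-1.6)) / 4 = 17.2/4 = 4.3

S is symmetric (S[j,i] = S[i,j]). Assembling:

S = [[3.2, -2.55, 0.65],
 [-2.55, 6.2, -1.1],
 [0.65, -1.1, 4.3]]


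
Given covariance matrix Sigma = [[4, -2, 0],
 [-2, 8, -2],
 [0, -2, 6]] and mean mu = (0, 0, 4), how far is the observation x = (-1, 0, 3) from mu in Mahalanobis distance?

Step 1 — centre the observation: (x - mu) = (-1, 0, -1).

Step 2 — invert Sigma (cofactor / det for 3×3, or solve directly):
  Sigma^{-1} = [[0.2895, 0.0789, 0.0263],
 [0.0789, 0.1579, 0.0526],
 [0.0263, 0.0526, 0.1842]].

Step 3 — form the quadratic (x - mu)^T · Sigma^{-1} · (x - mu):
  Sigma^{-1} · (x - mu) = (-0.3158, -0.1316, -0.2105).
  (x - mu)^T · [Sigma^{-1} · (x - mu)] = (-1)·(-0.3158) + (0)·(-0.1316) + (-1)·(-0.2105) = 0.5263.

Step 4 — take square root: d = √(0.5263) ≈ 0.7255.

d(x, mu) = √(0.5263) ≈ 0.7255


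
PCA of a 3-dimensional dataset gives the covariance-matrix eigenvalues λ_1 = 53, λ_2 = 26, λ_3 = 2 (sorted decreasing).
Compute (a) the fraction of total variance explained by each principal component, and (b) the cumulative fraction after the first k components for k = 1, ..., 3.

Step 1 — total variance = trace(Sigma) = Σ λ_i = 53 + 26 + 2 = 81.

Step 2 — fraction explained by component i = λ_i / Σ λ:
  PC1: 53/81 = 0.6543
  PC2: 26/81 = 0.321
  PC3: 2/81 = 0.0247

Step 3 — cumulative fraction after k components = (λ_1 + ... + λ_k) / Σ λ:
  k = 1: 53/81 = 0.6543
  k = 2: (53 + 26)/81 = 79/81 = 0.9753
  k = 3: (53 + 26 + 2)/81 = 81/81 = 1

Summary (fraction, with percent):

explained: PC1 0.6543 (65.43%), PC2 0.321 (32.1%), PC3 0.0247 (2.47%);  cumulative: 0.6543, 0.9753, 1


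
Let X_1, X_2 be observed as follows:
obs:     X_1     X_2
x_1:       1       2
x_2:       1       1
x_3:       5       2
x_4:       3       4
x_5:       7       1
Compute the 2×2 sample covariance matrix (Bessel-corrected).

Step 1 — column means:
  mean(X_1) = (1 + 1 + 5 + 3 + 7) / 5 = 17/5 = 3.4
  mean(X_2) = (2 + 1 + 2 + 4 + 1) / 5 = 10/5 = 2

Step 2 — sample covariance S[i,j] = (1/(n-1)) · Σ_k (x_{k,i} - mean_i) · (x_{k,j} - mean_j), with n-1 = 4.
  S[X_1,X_1] = ((-2.4)·(-2.4) + (-2.4)·(-2.4) + (1.6)·(1.6) + (-0.4)·(-0.4) + (3.6)·(3.6)) / 4 = 27.2/4 = 6.8
  S[X_1,X_2] = ((-2.4)·(0) + (-2.4)·(-1) + (1.6)·(0) + (-0.4)·(2) + (3.6)·(-1)) / 4 = -2/4 = -0.5
  S[X_2,X_2] = ((0)·(0) + (-1)·(-1) + (0)·(0) + (2)·(2) + (-1)·(-1)) / 4 = 6/4 = 1.5

S is symmetric (S[j,i] = S[i,j]). Assembling:

S = [[6.8, -0.5],
 [-0.5, 1.5]]


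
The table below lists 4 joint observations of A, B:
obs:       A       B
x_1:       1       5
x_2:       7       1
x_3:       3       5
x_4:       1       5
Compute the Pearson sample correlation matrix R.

Step 1 — column means:
  mean(A) = (1 + 7 + 3 + 1) / 4 = 12/4 = 3
  mean(B) = (5 + 1 + 5 + 5) / 4 = 16/4 = 4

Step 2 — sample variances and covariances s[i,j] = (1/(n-1)) · Σ_k (x_{k,i} - mean_i) · (x_{k,j} - mean_j), with n-1 = 3:
  s[A,A] = ((-2)·(-2) + (4)·(4) + (0)·(0) + (-2)·(-2)) / 3 = 24/3 = 8
  s[A,B] = ((-2)·(1) + (4)·(-3) + (0)·(1) + (-2)·(1)) / 3 = -16/3 = -5.3333
  s[B,B] = ((1)·(1) + (-3)·(-3) + (1)·(1) + (1)·(1)) / 3 = 12/3 = 4
  Sample standard deviations s_i = √(s[i,i]):
  s(A) = √(8) = 2.8284
  s(B) = √(4) = 2

Step 3 — r_{ij} = s_{ij} / (s_i · s_j):
  r[A,A] = 1 (diagonal).
  r[A,B] = -5.3333 / (2.8284 · 2) = -5.3333 / 5.6569 = -0.9428
  r[B,B] = 1 (diagonal).

R is symmetric with unit diagonal. Assembling:

R = [[1, -0.9428],
 [-0.9428, 1]]


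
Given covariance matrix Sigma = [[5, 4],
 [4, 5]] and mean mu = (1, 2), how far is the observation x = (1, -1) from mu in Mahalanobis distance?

Step 1 — centre the observation: (x - mu) = (0, -3).

Step 2 — invert Sigma. det(Sigma) = 5·5 - (4)² = 9.
  Sigma^{-1} = (1/det) · [[d, -b], [-b, a]] = [[0.5556, -0.4444],
 [-0.4444, 0.5556]].

Step 3 — form the quadratic (x - mu)^T · Sigma^{-1} · (x - mu):
  Sigma^{-1} · (x - mu) = (1.3333, -1.6667).
  (x - mu)^T · [Sigma^{-1} · (x - mu)] = (0)·(1.3333) + (-3)·(-1.6667) = 5.

Step 4 — take square root: d = √(5) ≈ 2.2361.

d(x, mu) = √(5) ≈ 2.2361


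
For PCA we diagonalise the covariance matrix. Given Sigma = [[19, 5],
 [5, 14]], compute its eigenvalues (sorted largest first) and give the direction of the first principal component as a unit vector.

Step 1 — characteristic polynomial of 2×2 Sigma:
  det(Sigma - λI) = λ² - trace · λ + det = 0.
  trace = 19 + 14 = 33, det = 19·14 - (5)² = 241.
Step 2 — discriminant:
  Δ = trace² - 4·det = 1089 - 964 = 125.
Step 3 — eigenvalues:
  λ = (trace ± √Δ)/2 = (33 ± 11.1803)/2,
  λ_1 = 22.0902,  λ_2 = 10.9098.

Step 4 — unit eigenvector for λ_1: solve (Sigma - λ_1 I)v = 0. First row:
  (19 - 22.0902)·v_x + (5)·v_y = 0, i.e. (-3.0902)·v_x + (5)·v_y = 0,
  so v ∝ (b, λ_1 - a) = (5, 3.0902) = u.
  ||u|| = √((5)² + (3.0902)²) = √(34.5492) ≈ 5.8779,
  v_1 = u/||u|| ≈ (0.8507, 0.5257) (||v_1|| = 1).

λ_1 = 22.0902,  λ_2 = 10.9098;  v_1 ≈ (0.8507, 0.5257)


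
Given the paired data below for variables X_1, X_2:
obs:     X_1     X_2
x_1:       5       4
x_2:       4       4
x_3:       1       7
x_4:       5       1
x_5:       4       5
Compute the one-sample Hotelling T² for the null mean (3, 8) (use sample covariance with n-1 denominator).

Step 1 — sample mean vector:
  mean(X_1) = (5 + 4 + 1 + 5 + 4) / 5 = 19/5 = 3.8
  mean(X_2) = (4 + 4 + 7 + 1 + 5) / 5 = 21/5 = 4.2
  x̄ = (3.8, 4.2),  deviation x̄ - mu_0 = (3.8, 4.2) - (3, 8) = (0.8, -3.8).

Step 2 — sample covariance matrix, S[i,j] = (1/(n-1)) · Σ_k (x_{k,i} - mean_i) · (x_{k,j} - mean_j), divisor n-1 = 4:
  S[X_1,X_1] = ((1.2)·(1.2) + (0.2)·(0.2) + (-2.8)·(-2.8) + (1.2)·(1.2) + (0.2)·(0.2)) / 4 = 10.8/4 = 2.7
  S[X_1,X_2] = ((1.2)·(-0.2) + (0.2)·(-0.2) + (-2.8)·(2.8) + (1.2)·(-3.2) + (0.2)·(0.8)) / 4 = -11.8/4 = -2.95
  S[X_2,X_2] = ((-0.2)·(-0.2) + (-0.2)·(-0.2) + (2.8)·(2.8) + (-3.2)·(-3.2) + (0.8)·(0.8)) / 4 = 18.8/4 = 4.7
  S = [[2.7, -2.95],
 [-2.95, 4.7]].

Step 3 — invert S. det(S) = 2.7·4.7 - (-2.95)² = 3.9875.
  S^{-1} = (1/det) · [[d, -b], [-b, a]] = [[1.1787, 0.7398],
 [0.7398, 0.6771]].

Step 4 — quadratic form (x̄ - mu_0)^T · S^{-1} · (x̄ - mu_0):
  S^{-1} · (x̄ - mu_0) = (-1.8683, -1.9812),
  (x̄ - mu_0)^T · [...] = (0.8)·(-1.8683) + (-3.8)·(-1.9812) = 6.0339.

Step 5 — scale by n: T² = 5 · 6.0339 = 30.1693.

T² ≈ 30.1693


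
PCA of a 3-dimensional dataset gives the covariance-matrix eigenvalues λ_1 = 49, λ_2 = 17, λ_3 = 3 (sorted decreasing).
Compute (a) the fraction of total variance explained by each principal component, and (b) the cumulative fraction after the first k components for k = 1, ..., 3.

Step 1 — total variance = trace(Sigma) = Σ λ_i = 49 + 17 + 3 = 69.

Step 2 — fraction explained by component i = λ_i / Σ λ:
  PC1: 49/69 = 0.7101
  PC2: 17/69 = 0.2464
  PC3: 3/69 = 0.0435

Step 3 — cumulative fraction after k components = (λ_1 + ... + λ_k) / Σ λ:
  k = 1: 49/69 = 0.7101
  k = 2: (49 + 17)/69 = 66/69 = 0.9565
  k = 3: (49 + 17 + 3)/69 = 69/69 = 1

Summary (fraction, with percent):

explained: PC1 0.7101 (71.01%), PC2 0.2464 (24.64%), PC3 0.0435 (4.35%);  cumulative: 0.7101, 0.9565, 1


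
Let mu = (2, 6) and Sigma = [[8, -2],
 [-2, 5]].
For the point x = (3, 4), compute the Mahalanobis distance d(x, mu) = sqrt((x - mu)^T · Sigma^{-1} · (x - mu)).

Step 1 — centre the observation: (x - mu) = (1, -2).

Step 2 — invert Sigma. det(Sigma) = 8·5 - (-2)² = 36.
  Sigma^{-1} = (1/det) · [[d, -b], [-b, a]] = [[0.1389, 0.0556],
 [0.0556, 0.2222]].

Step 3 — form the quadratic (x - mu)^T · Sigma^{-1} · (x - mu):
  Sigma^{-1} · (x - mu) = (0.0278, -0.3889).
  (x - mu)^T · [Sigma^{-1} · (x - mu)] = (1)·(0.0278) + (-2)·(-0.3889) = 0.8056.

Step 4 — take square root: d = √(0.8056) ≈ 0.8975.

d(x, mu) = √(0.8056) ≈ 0.8975


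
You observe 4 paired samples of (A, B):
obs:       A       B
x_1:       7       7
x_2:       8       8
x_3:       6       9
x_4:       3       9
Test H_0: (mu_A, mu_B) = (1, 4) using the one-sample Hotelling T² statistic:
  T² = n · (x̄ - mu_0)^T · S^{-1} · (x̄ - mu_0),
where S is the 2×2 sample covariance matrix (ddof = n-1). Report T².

Step 1 — sample mean vector:
  mean(A) = (7 + 8 + 6 + 3) / 4 = 24/4 = 6
  mean(B) = (7 + 8 + 9 + 9) / 4 = 33/4 = 8.25
  x̄ = (6, 8.25),  deviation x̄ - mu_0 = (6, 8.25) - (1, 4) = (5, 4.25).

Step 2 — sample covariance matrix, S[i,j] = (1/(n-1)) · Σ_k (x_{k,i} - mean_i) · (x_{k,j} - mean_j), divisor n-1 = 3:
  S[A,A] = ((1)·(1) + (2)·(2) + (0)·(0) + (-3)·(-3)) / 3 = 14/3 = 4.6667
  S[A,B] = ((1)·(-1.25) + (2)·(-0.25) + (0)·(0.75) + (-3)·(0.75)) / 3 = -4/3 = -1.3333
  S[B,B] = ((-1.25)·(-1.25) + (-0.25)·(-0.25) + (0.75)·(0.75) + (0.75)·(0.75)) / 3 = 2.75/3 = 0.9167
  S = [[4.6667, -1.3333],
 [-1.3333, 0.9167]].

Step 3 — invert S. det(S) = 4.6667·0.9167 - (-1.3333)² = 2.5.
  S^{-1} = (1/det) · [[d, -b], [-b, a]] = [[0.3667, 0.5333],
 [0.5333, 1.8667]].

Step 4 — quadratic form (x̄ - mu_0)^T · S^{-1} · (x̄ - mu_0):
  S^{-1} · (x̄ - mu_0) = (4.1, 10.6),
  (x̄ - mu_0)^T · [...] = (5)·(4.1) + (4.25)·(10.6) = 65.55.

Step 5 — scale by n: T² = 4 · 65.55 = 262.2.

T² ≈ 262.2


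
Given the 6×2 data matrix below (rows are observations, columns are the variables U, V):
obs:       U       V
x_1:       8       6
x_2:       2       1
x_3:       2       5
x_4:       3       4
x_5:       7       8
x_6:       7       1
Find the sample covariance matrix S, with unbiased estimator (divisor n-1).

Step 1 — column means:
  mean(U) = (8 + 2 + 2 + 3 + 7 + 7) / 6 = 29/6 = 4.8333
  mean(V) = (6 + 1 + 5 + 4 + 8 + 1) / 6 = 25/6 = 4.1667

Step 2 — sample covariance S[i,j] = (1/(n-1)) · Σ_k (x_{k,i} - mean_i) · (x_{k,j} - mean_j), with n-1 = 5.
  S[U,U] = ((3.1667)·(3.1667) + (-2.8333)·(-2.8333) + (-2.8333)·(-2.8333) + (-1.8333)·(-1.8333) + (2.1667)·(2.1667) + (2.1667)·(2.1667)) / 5 = 38.8333/5 = 7.7667
  S[U,V] = ((3.1667)·(1.8333) + (-2.8333)·(-3.1667) + (-2.8333)·(0.8333) + (-1.8333)·(-0.1667) + (2.1667)·(3.8333) + (2.1667)·(-3.1667)) / 5 = 14.1667/5 = 2.8333
  S[V,V] = ((1.8333)·(1.8333) + (-3.1667)·(-3.1667) + (0.8333)·(0.8333) + (-0.1667)·(-0.1667) + (3.8333)·(3.8333) + (-3.1667)·(-3.1667)) / 5 = 38.8333/5 = 7.7667

S is symmetric (S[j,i] = S[i,j]). Assembling:

S = [[7.7667, 2.8333],
 [2.8333, 7.7667]]


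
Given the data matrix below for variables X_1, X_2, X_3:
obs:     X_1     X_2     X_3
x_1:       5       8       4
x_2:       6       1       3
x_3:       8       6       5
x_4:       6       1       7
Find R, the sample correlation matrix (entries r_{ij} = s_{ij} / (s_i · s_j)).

Step 1 — column means:
  mean(X_1) = (5 + 6 + 8 + 6) / 4 = 25/4 = 6.25
  mean(X_2) = (8 + 1 + 6 + 1) / 4 = 16/4 = 4
  mean(X_3) = (4 + 3 + 5 + 7) / 4 = 19/4 = 4.75

Step 2 — sample variances and covariances s[i,j] = (1/(n-1)) · Σ_k (x_{k,i} - mean_i) · (x_{k,j} - mean_j), with n-1 = 3:
  s[X_1,X_1] = ((-1.25)·(-1.25) + (-0.25)·(-0.25) + (1.75)·(1.75) + (-0.25)·(-0.25)) / 3 = 4.75/3 = 1.5833
  s[X_1,X_2] = ((-1.25)·(4) + (-0.25)·(-3) + (1.75)·(2) + (-0.25)·(-3)) / 3 = 0/3 = 0
  s[X_1,X_3] = ((-1.25)·(-0.75) + (-0.25)·(-1.75) + (1.75)·(0.25) + (-0.25)·(2.25)) / 3 = 1.25/3 = 0.4167
  s[X_2,X_2] = ((4)·(4) + (-3)·(-3) + (2)·(2) + (-3)·(-3)) / 3 = 38/3 = 12.6667
  s[X_2,X_3] = ((4)·(-0.75) + (-3)·(-1.75) + (2)·(0.25) + (-3)·(2.25)) / 3 = -4/3 = -1.3333
  s[X_3,X_3] = ((-0.75)·(-0.75) + (-1.75)·(-1.75) + (0.25)·(0.25) + (2.25)·(2.25)) / 3 = 8.75/3 = 2.9167
  Sample standard deviations s_i = √(s[i,i]):
  s(X_1) = √(1.5833) = 1.2583
  s(X_2) = √(12.6667) = 3.559
  s(X_3) = √(2.9167) = 1.7078

Step 3 — r_{ij} = s_{ij} / (s_i · s_j):
  r[X_1,X_1] = 1 (diagonal).
  r[X_1,X_2] = 0 / (1.2583 · 3.559) = 0 / 4.4783 = 0
  r[X_1,X_3] = 0.4167 / (1.2583 · 1.7078) = 0.4167 / 2.149 = 0.1939
  r[X_2,X_2] = 1 (diagonal).
  r[X_2,X_3] = -1.3333 / (3.559 · 1.7078) = -1.3333 / 6.0782 = -0.2194
  r[X_3,X_3] = 1 (diagonal).

R is symmetric with unit diagonal. Assembling:

R = [[1, 0, 0.1939],
 [0, 1, -0.2194],
 [0.1939, -0.2194, 1]]


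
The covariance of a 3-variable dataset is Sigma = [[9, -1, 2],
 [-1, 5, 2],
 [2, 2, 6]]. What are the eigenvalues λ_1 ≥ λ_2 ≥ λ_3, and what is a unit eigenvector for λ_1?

Step 1 — characteristic polynomial p(λ) = det(λI - Sigma) = λ³ - tr·λ² + c_1·λ - det, where tr = trace, c_1 = sum of the principal 2×2 minors, det = det(Sigma):
  tr = 9 + 5 + 6 = 20,
  c_1 = (9·5 - (-1)²) + (9·6 - (2)²) + (5·6 - (2)²) = 44 + 50 + 26 = 120,
  det = 9·(5·6 - (2)²) - (-1)·((-1)·6 - (2)·(2)) + (2)·((-1)·(2) - 5·(2)) = 9·(26) - (-1)·(-10) + (2)·(-12) = 200.
  So p(λ) = λ³ - 20λ² + 120λ - 200.
Step 2 — look for an integer root (rational root theorem: any rational root is an integer divisor of 200). Testing λ = 10:
  p(10) = 1000 - 2000 + 1200 - 200 = 0  ✓
  Dividing out (λ - 10): p(λ) = (λ - 10)(λ² - 10λ + 20).
Step 3 — remaining eigenvalues from the quadratic λ² - 10λ + 20 = 0:
  Δ = 10² - 4·20 = 100 - 80 = 20,  λ = (10 ± √20)/2 = (10 ± 4.4721)/2 ≈ 7.2361 or 2.7639.
  Sorted: λ_1 = 10,  λ_2 = 7.2361,  λ_3 = 2.7639  (check: sum = 20 = tr ✓).

Step 4 — unit eigenvector for λ_1 = 10: v spans the null space of (Sigma - λ_1 I), whose rows are
  r_1 = (-1, -1, 2),  r_2 = (-1, -5, 2),  r_3 = (2, 2, -4).
  v is orthogonal to every row, so take v ∝ r_1 × r_2 = ((-1)·(2) - (2)·(-5), (2)·(-1) - (-1)·(2), (-1)·(-5) - (-1)·(-1)) = (8, 0, 4).
  Rescale (divide by 4): u = (2, 0, 1).
  ||u|| = √((2)² + (0)² + (1)²) = √(5) ≈ 2.2361,  v_1 = u/||u|| ≈ (0.8944, 0, 0.4472) (||v_1|| = 1).

λ_1 = 10,  λ_2 = 7.2361,  λ_3 = 2.7639;  v_1 ≈ (0.8944, 0, 0.4472)


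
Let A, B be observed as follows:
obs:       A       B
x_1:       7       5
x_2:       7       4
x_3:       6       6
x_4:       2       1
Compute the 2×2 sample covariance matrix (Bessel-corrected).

Step 1 — column means:
  mean(A) = (7 + 7 + 6 + 2) / 4 = 22/4 = 5.5
  mean(B) = (5 + 4 + 6 + 1) / 4 = 16/4 = 4

Step 2 — sample covariance S[i,j] = (1/(n-1)) · Σ_k (x_{k,i} - mean_i) · (x_{k,j} - mean_j), with n-1 = 3.
  S[A,A] = ((1.5)·(1.5) + (1.5)·(1.5) + (0.5)·(0.5) + (-3.5)·(-3.5)) / 3 = 17/3 = 5.6667
  S[A,B] = ((1.5)·(1) + (1.5)·(0) + (0.5)·(2) + (-3.5)·(-3)) / 3 = 13/3 = 4.3333
  S[B,B] = ((1)·(1) + (0)·(0) + (2)·(2) + (-3)·(-3)) / 3 = 14/3 = 4.6667

S is symmetric (S[j,i] = S[i,j]). Assembling:

S = [[5.6667, 4.3333],
 [4.3333, 4.6667]]
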